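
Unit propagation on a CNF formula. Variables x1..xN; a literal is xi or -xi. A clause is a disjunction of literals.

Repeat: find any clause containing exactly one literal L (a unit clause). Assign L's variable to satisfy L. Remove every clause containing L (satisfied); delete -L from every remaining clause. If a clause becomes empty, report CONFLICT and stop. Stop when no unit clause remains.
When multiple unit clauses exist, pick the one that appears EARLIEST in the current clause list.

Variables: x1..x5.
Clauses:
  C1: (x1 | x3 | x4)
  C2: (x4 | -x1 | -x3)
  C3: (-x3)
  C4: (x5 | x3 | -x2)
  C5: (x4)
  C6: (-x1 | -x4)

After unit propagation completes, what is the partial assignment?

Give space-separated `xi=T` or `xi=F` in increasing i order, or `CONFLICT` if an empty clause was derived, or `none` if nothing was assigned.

unit clause [-3] forces x3=F; simplify:
  drop 3 from [1, 3, 4] -> [1, 4]
  drop 3 from [5, 3, -2] -> [5, -2]
  satisfied 2 clause(s); 4 remain; assigned so far: [3]
unit clause [4] forces x4=T; simplify:
  drop -4 from [-1, -4] -> [-1]
  satisfied 2 clause(s); 2 remain; assigned so far: [3, 4]
unit clause [-1] forces x1=F; simplify:
  satisfied 1 clause(s); 1 remain; assigned so far: [1, 3, 4]

Answer: x1=F x3=F x4=T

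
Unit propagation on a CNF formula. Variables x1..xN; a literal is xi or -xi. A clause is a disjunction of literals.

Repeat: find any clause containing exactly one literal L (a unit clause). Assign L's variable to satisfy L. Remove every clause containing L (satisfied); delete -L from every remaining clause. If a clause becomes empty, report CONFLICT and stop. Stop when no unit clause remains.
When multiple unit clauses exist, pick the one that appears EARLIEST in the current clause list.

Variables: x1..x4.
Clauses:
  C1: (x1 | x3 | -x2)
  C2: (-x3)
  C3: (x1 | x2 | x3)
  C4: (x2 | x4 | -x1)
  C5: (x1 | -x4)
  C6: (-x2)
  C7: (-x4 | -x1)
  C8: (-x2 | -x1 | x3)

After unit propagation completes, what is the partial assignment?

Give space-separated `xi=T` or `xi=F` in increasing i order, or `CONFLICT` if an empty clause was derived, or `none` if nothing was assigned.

Answer: CONFLICT

Derivation:
unit clause [-3] forces x3=F; simplify:
  drop 3 from [1, 3, -2] -> [1, -2]
  drop 3 from [1, 2, 3] -> [1, 2]
  drop 3 from [-2, -1, 3] -> [-2, -1]
  satisfied 1 clause(s); 7 remain; assigned so far: [3]
unit clause [-2] forces x2=F; simplify:
  drop 2 from [1, 2] -> [1]
  drop 2 from [2, 4, -1] -> [4, -1]
  satisfied 3 clause(s); 4 remain; assigned so far: [2, 3]
unit clause [1] forces x1=T; simplify:
  drop -1 from [4, -1] -> [4]
  drop -1 from [-4, -1] -> [-4]
  satisfied 2 clause(s); 2 remain; assigned so far: [1, 2, 3]
unit clause [4] forces x4=T; simplify:
  drop -4 from [-4] -> [] (empty!)
  satisfied 1 clause(s); 1 remain; assigned so far: [1, 2, 3, 4]
CONFLICT (empty clause)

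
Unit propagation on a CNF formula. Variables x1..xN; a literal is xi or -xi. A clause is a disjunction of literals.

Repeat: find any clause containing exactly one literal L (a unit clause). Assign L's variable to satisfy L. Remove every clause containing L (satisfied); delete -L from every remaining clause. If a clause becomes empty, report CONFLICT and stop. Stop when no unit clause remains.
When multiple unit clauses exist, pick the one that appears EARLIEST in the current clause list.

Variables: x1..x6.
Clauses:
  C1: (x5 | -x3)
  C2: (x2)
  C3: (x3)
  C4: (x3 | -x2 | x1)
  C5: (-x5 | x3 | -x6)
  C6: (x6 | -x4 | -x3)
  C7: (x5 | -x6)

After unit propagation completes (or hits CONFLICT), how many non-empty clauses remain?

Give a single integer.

unit clause [2] forces x2=T; simplify:
  drop -2 from [3, -2, 1] -> [3, 1]
  satisfied 1 clause(s); 6 remain; assigned so far: [2]
unit clause [3] forces x3=T; simplify:
  drop -3 from [5, -3] -> [5]
  drop -3 from [6, -4, -3] -> [6, -4]
  satisfied 3 clause(s); 3 remain; assigned so far: [2, 3]
unit clause [5] forces x5=T; simplify:
  satisfied 2 clause(s); 1 remain; assigned so far: [2, 3, 5]

Answer: 1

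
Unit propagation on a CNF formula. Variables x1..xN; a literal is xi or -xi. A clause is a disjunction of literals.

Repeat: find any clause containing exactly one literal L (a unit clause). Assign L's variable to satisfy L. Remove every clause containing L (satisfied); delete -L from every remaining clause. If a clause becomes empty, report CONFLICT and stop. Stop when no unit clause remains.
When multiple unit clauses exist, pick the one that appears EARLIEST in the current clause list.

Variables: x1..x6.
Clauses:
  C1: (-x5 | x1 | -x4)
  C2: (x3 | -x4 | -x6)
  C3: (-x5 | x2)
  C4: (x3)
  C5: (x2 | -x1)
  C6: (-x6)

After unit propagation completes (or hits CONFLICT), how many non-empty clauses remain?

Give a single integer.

Answer: 3

Derivation:
unit clause [3] forces x3=T; simplify:
  satisfied 2 clause(s); 4 remain; assigned so far: [3]
unit clause [-6] forces x6=F; simplify:
  satisfied 1 clause(s); 3 remain; assigned so far: [3, 6]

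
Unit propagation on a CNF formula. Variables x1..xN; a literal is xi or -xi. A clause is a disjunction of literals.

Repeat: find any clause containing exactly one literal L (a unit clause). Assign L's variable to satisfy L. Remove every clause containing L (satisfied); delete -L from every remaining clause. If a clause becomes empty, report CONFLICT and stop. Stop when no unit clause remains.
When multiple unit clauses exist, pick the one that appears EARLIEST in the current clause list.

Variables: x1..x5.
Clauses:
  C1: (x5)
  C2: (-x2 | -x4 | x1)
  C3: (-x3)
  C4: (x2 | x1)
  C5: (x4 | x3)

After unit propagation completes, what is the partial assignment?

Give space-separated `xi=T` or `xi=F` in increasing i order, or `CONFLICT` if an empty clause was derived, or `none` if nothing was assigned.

unit clause [5] forces x5=T; simplify:
  satisfied 1 clause(s); 4 remain; assigned so far: [5]
unit clause [-3] forces x3=F; simplify:
  drop 3 from [4, 3] -> [4]
  satisfied 1 clause(s); 3 remain; assigned so far: [3, 5]
unit clause [4] forces x4=T; simplify:
  drop -4 from [-2, -4, 1] -> [-2, 1]
  satisfied 1 clause(s); 2 remain; assigned so far: [3, 4, 5]

Answer: x3=F x4=T x5=T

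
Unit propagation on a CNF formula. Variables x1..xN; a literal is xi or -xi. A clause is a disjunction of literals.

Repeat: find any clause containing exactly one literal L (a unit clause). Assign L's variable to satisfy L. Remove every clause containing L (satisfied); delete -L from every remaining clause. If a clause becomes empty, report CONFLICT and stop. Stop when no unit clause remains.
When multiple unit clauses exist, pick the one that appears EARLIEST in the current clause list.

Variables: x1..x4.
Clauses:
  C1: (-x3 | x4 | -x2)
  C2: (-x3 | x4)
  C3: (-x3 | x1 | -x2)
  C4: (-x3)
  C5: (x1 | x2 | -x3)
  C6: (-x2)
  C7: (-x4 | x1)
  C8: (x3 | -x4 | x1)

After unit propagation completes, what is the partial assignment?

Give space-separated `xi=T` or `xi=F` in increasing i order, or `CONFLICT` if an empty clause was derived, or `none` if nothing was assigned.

Answer: x2=F x3=F

Derivation:
unit clause [-3] forces x3=F; simplify:
  drop 3 from [3, -4, 1] -> [-4, 1]
  satisfied 5 clause(s); 3 remain; assigned so far: [3]
unit clause [-2] forces x2=F; simplify:
  satisfied 1 clause(s); 2 remain; assigned so far: [2, 3]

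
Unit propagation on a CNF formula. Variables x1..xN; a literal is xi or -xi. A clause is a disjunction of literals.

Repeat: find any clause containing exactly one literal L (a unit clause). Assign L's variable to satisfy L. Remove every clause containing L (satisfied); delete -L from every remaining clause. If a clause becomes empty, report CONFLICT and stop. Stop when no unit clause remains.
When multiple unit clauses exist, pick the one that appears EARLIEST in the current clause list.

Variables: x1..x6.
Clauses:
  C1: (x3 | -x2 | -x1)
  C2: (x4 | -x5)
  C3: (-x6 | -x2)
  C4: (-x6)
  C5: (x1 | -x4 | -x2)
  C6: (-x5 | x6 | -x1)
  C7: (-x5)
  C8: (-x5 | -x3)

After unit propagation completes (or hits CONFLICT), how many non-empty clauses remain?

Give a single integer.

Answer: 2

Derivation:
unit clause [-6] forces x6=F; simplify:
  drop 6 from [-5, 6, -1] -> [-5, -1]
  satisfied 2 clause(s); 6 remain; assigned so far: [6]
unit clause [-5] forces x5=F; simplify:
  satisfied 4 clause(s); 2 remain; assigned so far: [5, 6]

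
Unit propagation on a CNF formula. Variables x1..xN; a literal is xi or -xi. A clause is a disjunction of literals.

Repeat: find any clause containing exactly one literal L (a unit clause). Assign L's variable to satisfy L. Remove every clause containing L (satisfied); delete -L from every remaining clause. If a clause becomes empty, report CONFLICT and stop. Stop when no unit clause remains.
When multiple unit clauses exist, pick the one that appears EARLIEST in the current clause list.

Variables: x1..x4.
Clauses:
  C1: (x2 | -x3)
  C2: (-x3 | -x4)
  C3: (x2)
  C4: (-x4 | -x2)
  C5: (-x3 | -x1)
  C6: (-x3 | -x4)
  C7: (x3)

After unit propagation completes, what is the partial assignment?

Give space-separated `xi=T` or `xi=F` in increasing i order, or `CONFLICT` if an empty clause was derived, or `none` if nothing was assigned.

unit clause [2] forces x2=T; simplify:
  drop -2 from [-4, -2] -> [-4]
  satisfied 2 clause(s); 5 remain; assigned so far: [2]
unit clause [-4] forces x4=F; simplify:
  satisfied 3 clause(s); 2 remain; assigned so far: [2, 4]
unit clause [3] forces x3=T; simplify:
  drop -3 from [-3, -1] -> [-1]
  satisfied 1 clause(s); 1 remain; assigned so far: [2, 3, 4]
unit clause [-1] forces x1=F; simplify:
  satisfied 1 clause(s); 0 remain; assigned so far: [1, 2, 3, 4]

Answer: x1=F x2=T x3=T x4=F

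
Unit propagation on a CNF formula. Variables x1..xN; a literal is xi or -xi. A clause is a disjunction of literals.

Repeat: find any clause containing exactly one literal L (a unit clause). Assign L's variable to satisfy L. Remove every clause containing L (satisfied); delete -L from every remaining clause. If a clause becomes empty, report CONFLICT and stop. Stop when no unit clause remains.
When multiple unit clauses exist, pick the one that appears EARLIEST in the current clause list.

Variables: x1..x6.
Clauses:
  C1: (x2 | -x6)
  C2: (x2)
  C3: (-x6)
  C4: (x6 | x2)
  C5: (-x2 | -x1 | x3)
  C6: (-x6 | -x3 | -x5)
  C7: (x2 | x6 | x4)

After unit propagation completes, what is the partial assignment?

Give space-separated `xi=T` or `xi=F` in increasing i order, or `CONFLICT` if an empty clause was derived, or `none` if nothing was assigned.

unit clause [2] forces x2=T; simplify:
  drop -2 from [-2, -1, 3] -> [-1, 3]
  satisfied 4 clause(s); 3 remain; assigned so far: [2]
unit clause [-6] forces x6=F; simplify:
  satisfied 2 clause(s); 1 remain; assigned so far: [2, 6]

Answer: x2=T x6=F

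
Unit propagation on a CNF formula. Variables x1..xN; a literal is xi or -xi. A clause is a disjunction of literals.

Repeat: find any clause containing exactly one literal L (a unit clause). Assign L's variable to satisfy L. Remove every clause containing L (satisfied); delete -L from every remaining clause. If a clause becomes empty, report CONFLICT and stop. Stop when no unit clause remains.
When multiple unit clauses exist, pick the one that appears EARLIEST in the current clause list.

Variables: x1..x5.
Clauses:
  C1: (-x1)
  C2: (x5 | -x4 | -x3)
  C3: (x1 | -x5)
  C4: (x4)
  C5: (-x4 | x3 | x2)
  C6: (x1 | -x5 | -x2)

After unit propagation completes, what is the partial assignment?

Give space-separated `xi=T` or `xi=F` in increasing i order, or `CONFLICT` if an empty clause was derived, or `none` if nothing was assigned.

unit clause [-1] forces x1=F; simplify:
  drop 1 from [1, -5] -> [-5]
  drop 1 from [1, -5, -2] -> [-5, -2]
  satisfied 1 clause(s); 5 remain; assigned so far: [1]
unit clause [-5] forces x5=F; simplify:
  drop 5 from [5, -4, -3] -> [-4, -3]
  satisfied 2 clause(s); 3 remain; assigned so far: [1, 5]
unit clause [4] forces x4=T; simplify:
  drop -4 from [-4, -3] -> [-3]
  drop -4 from [-4, 3, 2] -> [3, 2]
  satisfied 1 clause(s); 2 remain; assigned so far: [1, 4, 5]
unit clause [-3] forces x3=F; simplify:
  drop 3 from [3, 2] -> [2]
  satisfied 1 clause(s); 1 remain; assigned so far: [1, 3, 4, 5]
unit clause [2] forces x2=T; simplify:
  satisfied 1 clause(s); 0 remain; assigned so far: [1, 2, 3, 4, 5]

Answer: x1=F x2=T x3=F x4=T x5=F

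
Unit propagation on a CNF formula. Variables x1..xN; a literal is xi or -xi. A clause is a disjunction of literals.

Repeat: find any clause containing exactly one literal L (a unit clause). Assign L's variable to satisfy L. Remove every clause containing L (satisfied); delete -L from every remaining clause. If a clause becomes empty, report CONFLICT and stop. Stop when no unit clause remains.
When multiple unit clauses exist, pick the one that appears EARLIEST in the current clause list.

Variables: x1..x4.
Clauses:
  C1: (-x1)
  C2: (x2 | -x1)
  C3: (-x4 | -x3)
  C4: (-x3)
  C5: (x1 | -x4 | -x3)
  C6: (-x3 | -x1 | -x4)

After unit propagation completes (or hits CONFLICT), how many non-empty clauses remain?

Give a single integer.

Answer: 0

Derivation:
unit clause [-1] forces x1=F; simplify:
  drop 1 from [1, -4, -3] -> [-4, -3]
  satisfied 3 clause(s); 3 remain; assigned so far: [1]
unit clause [-3] forces x3=F; simplify:
  satisfied 3 clause(s); 0 remain; assigned so far: [1, 3]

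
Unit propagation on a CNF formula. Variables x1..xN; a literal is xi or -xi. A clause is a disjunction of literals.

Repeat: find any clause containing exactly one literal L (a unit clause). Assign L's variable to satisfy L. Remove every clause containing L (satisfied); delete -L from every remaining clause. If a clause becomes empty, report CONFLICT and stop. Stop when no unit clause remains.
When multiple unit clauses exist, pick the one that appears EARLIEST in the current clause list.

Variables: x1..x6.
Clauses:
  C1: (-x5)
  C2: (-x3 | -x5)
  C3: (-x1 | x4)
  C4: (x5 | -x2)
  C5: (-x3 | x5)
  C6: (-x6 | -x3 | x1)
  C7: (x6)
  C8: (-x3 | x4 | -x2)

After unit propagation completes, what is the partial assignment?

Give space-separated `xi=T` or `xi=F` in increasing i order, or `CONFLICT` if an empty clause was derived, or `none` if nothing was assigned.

unit clause [-5] forces x5=F; simplify:
  drop 5 from [5, -2] -> [-2]
  drop 5 from [-3, 5] -> [-3]
  satisfied 2 clause(s); 6 remain; assigned so far: [5]
unit clause [-2] forces x2=F; simplify:
  satisfied 2 clause(s); 4 remain; assigned so far: [2, 5]
unit clause [-3] forces x3=F; simplify:
  satisfied 2 clause(s); 2 remain; assigned so far: [2, 3, 5]
unit clause [6] forces x6=T; simplify:
  satisfied 1 clause(s); 1 remain; assigned so far: [2, 3, 5, 6]

Answer: x2=F x3=F x5=F x6=T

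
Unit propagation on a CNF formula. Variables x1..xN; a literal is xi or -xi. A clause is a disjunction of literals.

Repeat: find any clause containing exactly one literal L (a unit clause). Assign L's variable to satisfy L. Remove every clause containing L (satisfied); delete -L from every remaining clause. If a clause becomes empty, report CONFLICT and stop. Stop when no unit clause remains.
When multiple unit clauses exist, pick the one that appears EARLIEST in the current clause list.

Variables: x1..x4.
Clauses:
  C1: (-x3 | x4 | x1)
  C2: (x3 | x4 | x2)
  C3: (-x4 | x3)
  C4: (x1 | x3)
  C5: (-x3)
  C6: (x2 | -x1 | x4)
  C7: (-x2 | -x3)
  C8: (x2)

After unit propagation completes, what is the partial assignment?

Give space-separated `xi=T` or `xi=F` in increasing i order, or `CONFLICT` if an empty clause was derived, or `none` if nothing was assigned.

Answer: x1=T x2=T x3=F x4=F

Derivation:
unit clause [-3] forces x3=F; simplify:
  drop 3 from [3, 4, 2] -> [4, 2]
  drop 3 from [-4, 3] -> [-4]
  drop 3 from [1, 3] -> [1]
  satisfied 3 clause(s); 5 remain; assigned so far: [3]
unit clause [-4] forces x4=F; simplify:
  drop 4 from [4, 2] -> [2]
  drop 4 from [2, -1, 4] -> [2, -1]
  satisfied 1 clause(s); 4 remain; assigned so far: [3, 4]
unit clause [2] forces x2=T; simplify:
  satisfied 3 clause(s); 1 remain; assigned so far: [2, 3, 4]
unit clause [1] forces x1=T; simplify:
  satisfied 1 clause(s); 0 remain; assigned so far: [1, 2, 3, 4]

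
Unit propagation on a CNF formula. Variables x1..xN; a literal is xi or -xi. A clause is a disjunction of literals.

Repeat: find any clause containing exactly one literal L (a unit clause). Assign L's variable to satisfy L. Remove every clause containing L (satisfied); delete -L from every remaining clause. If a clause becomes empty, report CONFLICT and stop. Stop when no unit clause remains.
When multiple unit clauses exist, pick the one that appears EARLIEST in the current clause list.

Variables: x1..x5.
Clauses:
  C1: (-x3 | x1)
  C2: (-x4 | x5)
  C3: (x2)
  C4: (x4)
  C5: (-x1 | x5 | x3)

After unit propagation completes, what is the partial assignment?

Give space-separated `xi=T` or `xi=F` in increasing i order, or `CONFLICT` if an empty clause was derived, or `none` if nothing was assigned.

unit clause [2] forces x2=T; simplify:
  satisfied 1 clause(s); 4 remain; assigned so far: [2]
unit clause [4] forces x4=T; simplify:
  drop -4 from [-4, 5] -> [5]
  satisfied 1 clause(s); 3 remain; assigned so far: [2, 4]
unit clause [5] forces x5=T; simplify:
  satisfied 2 clause(s); 1 remain; assigned so far: [2, 4, 5]

Answer: x2=T x4=T x5=T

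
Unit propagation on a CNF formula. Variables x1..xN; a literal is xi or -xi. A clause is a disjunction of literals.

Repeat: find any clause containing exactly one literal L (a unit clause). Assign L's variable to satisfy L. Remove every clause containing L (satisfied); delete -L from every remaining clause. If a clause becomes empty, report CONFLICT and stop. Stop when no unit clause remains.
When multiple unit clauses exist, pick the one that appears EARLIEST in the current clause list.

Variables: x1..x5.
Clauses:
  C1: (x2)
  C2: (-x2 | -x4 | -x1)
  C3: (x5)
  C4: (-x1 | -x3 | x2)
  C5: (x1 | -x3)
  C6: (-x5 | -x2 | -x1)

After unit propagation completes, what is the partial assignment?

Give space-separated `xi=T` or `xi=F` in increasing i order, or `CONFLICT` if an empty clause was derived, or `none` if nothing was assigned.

unit clause [2] forces x2=T; simplify:
  drop -2 from [-2, -4, -1] -> [-4, -1]
  drop -2 from [-5, -2, -1] -> [-5, -1]
  satisfied 2 clause(s); 4 remain; assigned so far: [2]
unit clause [5] forces x5=T; simplify:
  drop -5 from [-5, -1] -> [-1]
  satisfied 1 clause(s); 3 remain; assigned so far: [2, 5]
unit clause [-1] forces x1=F; simplify:
  drop 1 from [1, -3] -> [-3]
  satisfied 2 clause(s); 1 remain; assigned so far: [1, 2, 5]
unit clause [-3] forces x3=F; simplify:
  satisfied 1 clause(s); 0 remain; assigned so far: [1, 2, 3, 5]

Answer: x1=F x2=T x3=F x5=T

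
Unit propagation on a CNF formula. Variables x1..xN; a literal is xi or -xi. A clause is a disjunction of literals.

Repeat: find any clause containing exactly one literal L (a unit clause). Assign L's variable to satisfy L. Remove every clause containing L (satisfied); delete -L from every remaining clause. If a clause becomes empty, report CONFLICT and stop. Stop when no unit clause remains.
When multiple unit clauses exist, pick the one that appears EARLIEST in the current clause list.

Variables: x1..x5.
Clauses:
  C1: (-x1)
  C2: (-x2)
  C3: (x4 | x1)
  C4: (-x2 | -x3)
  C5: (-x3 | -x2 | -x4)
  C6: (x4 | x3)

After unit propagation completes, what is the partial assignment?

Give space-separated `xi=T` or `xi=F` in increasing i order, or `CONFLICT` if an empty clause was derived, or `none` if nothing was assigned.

unit clause [-1] forces x1=F; simplify:
  drop 1 from [4, 1] -> [4]
  satisfied 1 clause(s); 5 remain; assigned so far: [1]
unit clause [-2] forces x2=F; simplify:
  satisfied 3 clause(s); 2 remain; assigned so far: [1, 2]
unit clause [4] forces x4=T; simplify:
  satisfied 2 clause(s); 0 remain; assigned so far: [1, 2, 4]

Answer: x1=F x2=F x4=T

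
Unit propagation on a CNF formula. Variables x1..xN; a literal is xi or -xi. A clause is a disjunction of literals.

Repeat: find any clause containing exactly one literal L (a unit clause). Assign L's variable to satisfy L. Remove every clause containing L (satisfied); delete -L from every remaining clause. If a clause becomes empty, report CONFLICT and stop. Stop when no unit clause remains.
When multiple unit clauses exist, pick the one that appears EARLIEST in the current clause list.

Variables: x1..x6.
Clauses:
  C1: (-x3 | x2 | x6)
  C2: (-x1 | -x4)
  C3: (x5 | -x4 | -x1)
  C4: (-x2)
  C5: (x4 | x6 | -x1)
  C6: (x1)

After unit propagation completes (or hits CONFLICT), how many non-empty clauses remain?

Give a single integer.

unit clause [-2] forces x2=F; simplify:
  drop 2 from [-3, 2, 6] -> [-3, 6]
  satisfied 1 clause(s); 5 remain; assigned so far: [2]
unit clause [1] forces x1=T; simplify:
  drop -1 from [-1, -4] -> [-4]
  drop -1 from [5, -4, -1] -> [5, -4]
  drop -1 from [4, 6, -1] -> [4, 6]
  satisfied 1 clause(s); 4 remain; assigned so far: [1, 2]
unit clause [-4] forces x4=F; simplify:
  drop 4 from [4, 6] -> [6]
  satisfied 2 clause(s); 2 remain; assigned so far: [1, 2, 4]
unit clause [6] forces x6=T; simplify:
  satisfied 2 clause(s); 0 remain; assigned so far: [1, 2, 4, 6]

Answer: 0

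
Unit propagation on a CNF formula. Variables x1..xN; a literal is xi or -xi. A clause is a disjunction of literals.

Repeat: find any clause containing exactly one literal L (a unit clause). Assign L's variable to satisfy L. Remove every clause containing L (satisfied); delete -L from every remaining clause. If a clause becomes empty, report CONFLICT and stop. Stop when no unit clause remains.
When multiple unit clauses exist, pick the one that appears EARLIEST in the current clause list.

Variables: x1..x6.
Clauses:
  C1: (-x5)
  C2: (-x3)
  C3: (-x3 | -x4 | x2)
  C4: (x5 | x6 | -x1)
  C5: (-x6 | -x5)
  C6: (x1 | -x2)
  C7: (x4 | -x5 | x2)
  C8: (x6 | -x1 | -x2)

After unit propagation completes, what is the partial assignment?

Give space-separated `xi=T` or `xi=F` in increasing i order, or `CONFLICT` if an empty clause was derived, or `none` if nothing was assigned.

unit clause [-5] forces x5=F; simplify:
  drop 5 from [5, 6, -1] -> [6, -1]
  satisfied 3 clause(s); 5 remain; assigned so far: [5]
unit clause [-3] forces x3=F; simplify:
  satisfied 2 clause(s); 3 remain; assigned so far: [3, 5]

Answer: x3=F x5=F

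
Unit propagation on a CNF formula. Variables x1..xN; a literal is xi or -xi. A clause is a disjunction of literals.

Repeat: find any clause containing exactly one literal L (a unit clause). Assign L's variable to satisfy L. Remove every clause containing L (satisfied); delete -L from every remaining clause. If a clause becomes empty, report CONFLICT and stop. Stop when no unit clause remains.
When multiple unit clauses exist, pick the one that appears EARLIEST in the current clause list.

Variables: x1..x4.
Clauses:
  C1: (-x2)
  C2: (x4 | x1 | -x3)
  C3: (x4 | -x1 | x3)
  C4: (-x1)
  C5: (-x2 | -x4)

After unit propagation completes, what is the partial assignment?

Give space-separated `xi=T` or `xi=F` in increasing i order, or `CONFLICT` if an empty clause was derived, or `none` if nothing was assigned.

Answer: x1=F x2=F

Derivation:
unit clause [-2] forces x2=F; simplify:
  satisfied 2 clause(s); 3 remain; assigned so far: [2]
unit clause [-1] forces x1=F; simplify:
  drop 1 from [4, 1, -3] -> [4, -3]
  satisfied 2 clause(s); 1 remain; assigned so far: [1, 2]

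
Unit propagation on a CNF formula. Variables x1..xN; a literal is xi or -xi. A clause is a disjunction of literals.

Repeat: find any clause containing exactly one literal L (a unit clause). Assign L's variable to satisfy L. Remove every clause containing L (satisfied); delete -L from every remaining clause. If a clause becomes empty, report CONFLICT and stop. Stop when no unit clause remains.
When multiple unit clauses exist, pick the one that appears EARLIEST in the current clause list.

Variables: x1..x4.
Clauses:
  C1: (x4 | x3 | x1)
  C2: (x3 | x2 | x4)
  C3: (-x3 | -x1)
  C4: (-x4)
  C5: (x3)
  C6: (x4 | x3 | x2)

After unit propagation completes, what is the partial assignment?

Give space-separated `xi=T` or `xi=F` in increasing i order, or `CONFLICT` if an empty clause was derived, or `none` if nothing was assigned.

Answer: x1=F x3=T x4=F

Derivation:
unit clause [-4] forces x4=F; simplify:
  drop 4 from [4, 3, 1] -> [3, 1]
  drop 4 from [3, 2, 4] -> [3, 2]
  drop 4 from [4, 3, 2] -> [3, 2]
  satisfied 1 clause(s); 5 remain; assigned so far: [4]
unit clause [3] forces x3=T; simplify:
  drop -3 from [-3, -1] -> [-1]
  satisfied 4 clause(s); 1 remain; assigned so far: [3, 4]
unit clause [-1] forces x1=F; simplify:
  satisfied 1 clause(s); 0 remain; assigned so far: [1, 3, 4]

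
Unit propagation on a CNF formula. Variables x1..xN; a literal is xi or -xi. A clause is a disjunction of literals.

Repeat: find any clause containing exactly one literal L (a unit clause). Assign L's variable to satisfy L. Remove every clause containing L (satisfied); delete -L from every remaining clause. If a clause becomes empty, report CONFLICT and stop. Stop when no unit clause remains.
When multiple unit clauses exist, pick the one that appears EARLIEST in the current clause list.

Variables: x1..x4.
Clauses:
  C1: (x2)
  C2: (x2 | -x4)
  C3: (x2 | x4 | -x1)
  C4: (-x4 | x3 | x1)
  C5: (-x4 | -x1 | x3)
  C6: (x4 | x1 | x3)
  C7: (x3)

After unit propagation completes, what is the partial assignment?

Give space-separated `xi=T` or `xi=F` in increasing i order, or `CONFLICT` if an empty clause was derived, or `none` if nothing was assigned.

unit clause [2] forces x2=T; simplify:
  satisfied 3 clause(s); 4 remain; assigned so far: [2]
unit clause [3] forces x3=T; simplify:
  satisfied 4 clause(s); 0 remain; assigned so far: [2, 3]

Answer: x2=T x3=T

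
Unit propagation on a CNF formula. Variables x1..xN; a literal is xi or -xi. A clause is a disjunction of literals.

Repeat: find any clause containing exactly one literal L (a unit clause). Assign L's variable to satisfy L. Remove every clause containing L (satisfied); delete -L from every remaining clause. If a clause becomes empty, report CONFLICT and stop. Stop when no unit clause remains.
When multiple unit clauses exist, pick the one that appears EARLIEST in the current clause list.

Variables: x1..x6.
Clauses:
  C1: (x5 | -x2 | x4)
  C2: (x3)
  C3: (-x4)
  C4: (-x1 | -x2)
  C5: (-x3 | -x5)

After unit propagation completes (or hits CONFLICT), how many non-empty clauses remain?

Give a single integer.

unit clause [3] forces x3=T; simplify:
  drop -3 from [-3, -5] -> [-5]
  satisfied 1 clause(s); 4 remain; assigned so far: [3]
unit clause [-4] forces x4=F; simplify:
  drop 4 from [5, -2, 4] -> [5, -2]
  satisfied 1 clause(s); 3 remain; assigned so far: [3, 4]
unit clause [-5] forces x5=F; simplify:
  drop 5 from [5, -2] -> [-2]
  satisfied 1 clause(s); 2 remain; assigned so far: [3, 4, 5]
unit clause [-2] forces x2=F; simplify:
  satisfied 2 clause(s); 0 remain; assigned so far: [2, 3, 4, 5]

Answer: 0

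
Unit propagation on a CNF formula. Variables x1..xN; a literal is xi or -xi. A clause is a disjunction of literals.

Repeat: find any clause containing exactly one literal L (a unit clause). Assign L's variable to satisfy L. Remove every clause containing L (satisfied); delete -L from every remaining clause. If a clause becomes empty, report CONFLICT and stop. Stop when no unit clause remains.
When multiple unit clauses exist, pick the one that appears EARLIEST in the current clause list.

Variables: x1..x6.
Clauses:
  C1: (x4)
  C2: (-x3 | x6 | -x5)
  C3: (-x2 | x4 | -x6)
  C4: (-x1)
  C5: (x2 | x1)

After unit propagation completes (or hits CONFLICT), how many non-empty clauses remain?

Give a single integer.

unit clause [4] forces x4=T; simplify:
  satisfied 2 clause(s); 3 remain; assigned so far: [4]
unit clause [-1] forces x1=F; simplify:
  drop 1 from [2, 1] -> [2]
  satisfied 1 clause(s); 2 remain; assigned so far: [1, 4]
unit clause [2] forces x2=T; simplify:
  satisfied 1 clause(s); 1 remain; assigned so far: [1, 2, 4]

Answer: 1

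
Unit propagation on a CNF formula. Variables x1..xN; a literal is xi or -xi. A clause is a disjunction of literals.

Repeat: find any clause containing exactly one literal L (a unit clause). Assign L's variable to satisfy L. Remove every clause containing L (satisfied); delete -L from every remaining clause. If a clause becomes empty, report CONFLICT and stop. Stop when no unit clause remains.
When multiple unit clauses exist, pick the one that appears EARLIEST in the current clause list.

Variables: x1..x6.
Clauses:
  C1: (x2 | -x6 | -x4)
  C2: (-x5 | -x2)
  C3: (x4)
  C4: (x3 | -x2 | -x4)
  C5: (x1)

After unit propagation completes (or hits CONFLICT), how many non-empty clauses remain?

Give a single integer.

Answer: 3

Derivation:
unit clause [4] forces x4=T; simplify:
  drop -4 from [2, -6, -4] -> [2, -6]
  drop -4 from [3, -2, -4] -> [3, -2]
  satisfied 1 clause(s); 4 remain; assigned so far: [4]
unit clause [1] forces x1=T; simplify:
  satisfied 1 clause(s); 3 remain; assigned so far: [1, 4]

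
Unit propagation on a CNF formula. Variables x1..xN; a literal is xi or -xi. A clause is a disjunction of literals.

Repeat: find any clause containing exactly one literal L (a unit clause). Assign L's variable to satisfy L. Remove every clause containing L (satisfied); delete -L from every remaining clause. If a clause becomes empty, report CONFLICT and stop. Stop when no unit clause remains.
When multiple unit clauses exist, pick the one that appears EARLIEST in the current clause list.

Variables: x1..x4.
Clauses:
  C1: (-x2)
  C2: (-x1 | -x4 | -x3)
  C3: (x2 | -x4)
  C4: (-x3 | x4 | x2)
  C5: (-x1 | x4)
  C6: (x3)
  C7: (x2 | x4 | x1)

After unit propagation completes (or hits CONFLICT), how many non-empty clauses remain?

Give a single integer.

unit clause [-2] forces x2=F; simplify:
  drop 2 from [2, -4] -> [-4]
  drop 2 from [-3, 4, 2] -> [-3, 4]
  drop 2 from [2, 4, 1] -> [4, 1]
  satisfied 1 clause(s); 6 remain; assigned so far: [2]
unit clause [-4] forces x4=F; simplify:
  drop 4 from [-3, 4] -> [-3]
  drop 4 from [-1, 4] -> [-1]
  drop 4 from [4, 1] -> [1]
  satisfied 2 clause(s); 4 remain; assigned so far: [2, 4]
unit clause [-3] forces x3=F; simplify:
  drop 3 from [3] -> [] (empty!)
  satisfied 1 clause(s); 3 remain; assigned so far: [2, 3, 4]
CONFLICT (empty clause)

Answer: 2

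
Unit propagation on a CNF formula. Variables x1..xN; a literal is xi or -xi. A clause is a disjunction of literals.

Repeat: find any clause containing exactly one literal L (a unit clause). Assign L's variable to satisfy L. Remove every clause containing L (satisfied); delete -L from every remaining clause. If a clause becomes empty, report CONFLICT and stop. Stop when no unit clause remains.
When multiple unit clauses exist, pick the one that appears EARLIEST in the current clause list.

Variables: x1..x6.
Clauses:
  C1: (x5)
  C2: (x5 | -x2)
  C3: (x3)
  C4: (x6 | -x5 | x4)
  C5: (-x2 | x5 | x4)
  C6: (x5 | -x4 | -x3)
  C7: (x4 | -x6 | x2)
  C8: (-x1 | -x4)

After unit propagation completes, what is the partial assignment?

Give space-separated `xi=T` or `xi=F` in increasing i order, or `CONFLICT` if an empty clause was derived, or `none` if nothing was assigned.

unit clause [5] forces x5=T; simplify:
  drop -5 from [6, -5, 4] -> [6, 4]
  satisfied 4 clause(s); 4 remain; assigned so far: [5]
unit clause [3] forces x3=T; simplify:
  satisfied 1 clause(s); 3 remain; assigned so far: [3, 5]

Answer: x3=T x5=T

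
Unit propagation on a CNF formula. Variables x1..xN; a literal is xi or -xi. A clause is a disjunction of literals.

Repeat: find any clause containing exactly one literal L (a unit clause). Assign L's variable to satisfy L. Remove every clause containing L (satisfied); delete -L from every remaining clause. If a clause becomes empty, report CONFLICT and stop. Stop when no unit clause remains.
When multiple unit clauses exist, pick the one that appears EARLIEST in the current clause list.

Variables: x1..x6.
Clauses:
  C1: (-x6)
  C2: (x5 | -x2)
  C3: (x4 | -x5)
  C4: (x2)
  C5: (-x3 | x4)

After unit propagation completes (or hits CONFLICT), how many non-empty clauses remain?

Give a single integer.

Answer: 0

Derivation:
unit clause [-6] forces x6=F; simplify:
  satisfied 1 clause(s); 4 remain; assigned so far: [6]
unit clause [2] forces x2=T; simplify:
  drop -2 from [5, -2] -> [5]
  satisfied 1 clause(s); 3 remain; assigned so far: [2, 6]
unit clause [5] forces x5=T; simplify:
  drop -5 from [4, -5] -> [4]
  satisfied 1 clause(s); 2 remain; assigned so far: [2, 5, 6]
unit clause [4] forces x4=T; simplify:
  satisfied 2 clause(s); 0 remain; assigned so far: [2, 4, 5, 6]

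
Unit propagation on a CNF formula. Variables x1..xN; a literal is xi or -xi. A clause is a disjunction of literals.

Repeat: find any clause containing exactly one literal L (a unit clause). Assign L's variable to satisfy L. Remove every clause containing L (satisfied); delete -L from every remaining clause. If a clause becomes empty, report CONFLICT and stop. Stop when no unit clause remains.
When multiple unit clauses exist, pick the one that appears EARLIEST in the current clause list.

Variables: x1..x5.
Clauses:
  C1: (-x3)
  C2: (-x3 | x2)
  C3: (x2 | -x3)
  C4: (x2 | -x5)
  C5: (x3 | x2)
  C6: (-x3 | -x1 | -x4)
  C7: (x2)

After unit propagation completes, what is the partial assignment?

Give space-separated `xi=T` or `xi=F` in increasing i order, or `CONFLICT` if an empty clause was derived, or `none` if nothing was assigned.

unit clause [-3] forces x3=F; simplify:
  drop 3 from [3, 2] -> [2]
  satisfied 4 clause(s); 3 remain; assigned so far: [3]
unit clause [2] forces x2=T; simplify:
  satisfied 3 clause(s); 0 remain; assigned so far: [2, 3]

Answer: x2=T x3=F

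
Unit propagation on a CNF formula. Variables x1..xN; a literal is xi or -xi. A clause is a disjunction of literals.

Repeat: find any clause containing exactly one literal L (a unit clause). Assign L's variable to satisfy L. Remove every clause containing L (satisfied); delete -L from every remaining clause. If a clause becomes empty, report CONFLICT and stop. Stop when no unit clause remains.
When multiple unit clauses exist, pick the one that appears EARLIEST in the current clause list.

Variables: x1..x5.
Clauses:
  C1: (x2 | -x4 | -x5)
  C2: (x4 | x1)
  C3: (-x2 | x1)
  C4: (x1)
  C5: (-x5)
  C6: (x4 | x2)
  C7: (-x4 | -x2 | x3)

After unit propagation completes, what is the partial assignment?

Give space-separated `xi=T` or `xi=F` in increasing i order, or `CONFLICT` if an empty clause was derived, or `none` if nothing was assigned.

Answer: x1=T x5=F

Derivation:
unit clause [1] forces x1=T; simplify:
  satisfied 3 clause(s); 4 remain; assigned so far: [1]
unit clause [-5] forces x5=F; simplify:
  satisfied 2 clause(s); 2 remain; assigned so far: [1, 5]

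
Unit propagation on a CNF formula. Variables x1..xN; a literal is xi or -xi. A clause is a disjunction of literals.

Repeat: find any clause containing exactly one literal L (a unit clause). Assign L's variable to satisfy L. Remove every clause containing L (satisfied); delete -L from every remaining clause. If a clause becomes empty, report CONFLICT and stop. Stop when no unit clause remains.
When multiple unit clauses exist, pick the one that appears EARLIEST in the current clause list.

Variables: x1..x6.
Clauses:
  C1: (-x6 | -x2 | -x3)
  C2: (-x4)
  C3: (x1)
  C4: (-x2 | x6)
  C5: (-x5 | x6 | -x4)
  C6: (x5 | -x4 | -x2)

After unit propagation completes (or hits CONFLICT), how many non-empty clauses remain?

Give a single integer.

unit clause [-4] forces x4=F; simplify:
  satisfied 3 clause(s); 3 remain; assigned so far: [4]
unit clause [1] forces x1=T; simplify:
  satisfied 1 clause(s); 2 remain; assigned so far: [1, 4]

Answer: 2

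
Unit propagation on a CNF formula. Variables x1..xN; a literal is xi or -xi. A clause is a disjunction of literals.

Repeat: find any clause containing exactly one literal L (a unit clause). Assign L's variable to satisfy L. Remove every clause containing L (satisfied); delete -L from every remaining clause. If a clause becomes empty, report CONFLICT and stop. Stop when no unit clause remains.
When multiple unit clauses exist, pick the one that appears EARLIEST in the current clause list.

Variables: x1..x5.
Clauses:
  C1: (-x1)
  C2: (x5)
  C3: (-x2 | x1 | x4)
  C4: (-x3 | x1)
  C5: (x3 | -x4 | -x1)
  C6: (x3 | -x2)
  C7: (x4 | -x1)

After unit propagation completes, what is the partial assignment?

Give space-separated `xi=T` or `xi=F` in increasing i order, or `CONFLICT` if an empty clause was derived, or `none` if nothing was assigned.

Answer: x1=F x2=F x3=F x5=T

Derivation:
unit clause [-1] forces x1=F; simplify:
  drop 1 from [-2, 1, 4] -> [-2, 4]
  drop 1 from [-3, 1] -> [-3]
  satisfied 3 clause(s); 4 remain; assigned so far: [1]
unit clause [5] forces x5=T; simplify:
  satisfied 1 clause(s); 3 remain; assigned so far: [1, 5]
unit clause [-3] forces x3=F; simplify:
  drop 3 from [3, -2] -> [-2]
  satisfied 1 clause(s); 2 remain; assigned so far: [1, 3, 5]
unit clause [-2] forces x2=F; simplify:
  satisfied 2 clause(s); 0 remain; assigned so far: [1, 2, 3, 5]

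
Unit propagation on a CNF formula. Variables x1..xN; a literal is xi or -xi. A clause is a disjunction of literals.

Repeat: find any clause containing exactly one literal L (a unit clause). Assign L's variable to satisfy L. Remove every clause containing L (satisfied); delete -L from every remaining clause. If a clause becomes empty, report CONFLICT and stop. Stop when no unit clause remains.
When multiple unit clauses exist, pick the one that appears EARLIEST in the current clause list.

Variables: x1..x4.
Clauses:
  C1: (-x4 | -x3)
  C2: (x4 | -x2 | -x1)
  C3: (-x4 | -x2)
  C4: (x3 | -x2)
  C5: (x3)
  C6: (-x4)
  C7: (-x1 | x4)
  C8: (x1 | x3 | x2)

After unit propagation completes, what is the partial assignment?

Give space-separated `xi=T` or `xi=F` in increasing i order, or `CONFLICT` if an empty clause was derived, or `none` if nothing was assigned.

Answer: x1=F x3=T x4=F

Derivation:
unit clause [3] forces x3=T; simplify:
  drop -3 from [-4, -3] -> [-4]
  satisfied 3 clause(s); 5 remain; assigned so far: [3]
unit clause [-4] forces x4=F; simplify:
  drop 4 from [4, -2, -1] -> [-2, -1]
  drop 4 from [-1, 4] -> [-1]
  satisfied 3 clause(s); 2 remain; assigned so far: [3, 4]
unit clause [-1] forces x1=F; simplify:
  satisfied 2 clause(s); 0 remain; assigned so far: [1, 3, 4]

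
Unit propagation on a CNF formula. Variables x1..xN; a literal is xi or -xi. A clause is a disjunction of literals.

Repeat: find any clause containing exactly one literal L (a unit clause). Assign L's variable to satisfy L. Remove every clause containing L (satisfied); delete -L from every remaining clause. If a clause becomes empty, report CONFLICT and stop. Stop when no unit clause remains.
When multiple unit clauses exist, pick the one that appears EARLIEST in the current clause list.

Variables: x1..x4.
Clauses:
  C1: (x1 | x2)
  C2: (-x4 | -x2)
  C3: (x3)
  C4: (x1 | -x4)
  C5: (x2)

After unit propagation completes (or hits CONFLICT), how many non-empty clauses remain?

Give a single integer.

unit clause [3] forces x3=T; simplify:
  satisfied 1 clause(s); 4 remain; assigned so far: [3]
unit clause [2] forces x2=T; simplify:
  drop -2 from [-4, -2] -> [-4]
  satisfied 2 clause(s); 2 remain; assigned so far: [2, 3]
unit clause [-4] forces x4=F; simplify:
  satisfied 2 clause(s); 0 remain; assigned so far: [2, 3, 4]

Answer: 0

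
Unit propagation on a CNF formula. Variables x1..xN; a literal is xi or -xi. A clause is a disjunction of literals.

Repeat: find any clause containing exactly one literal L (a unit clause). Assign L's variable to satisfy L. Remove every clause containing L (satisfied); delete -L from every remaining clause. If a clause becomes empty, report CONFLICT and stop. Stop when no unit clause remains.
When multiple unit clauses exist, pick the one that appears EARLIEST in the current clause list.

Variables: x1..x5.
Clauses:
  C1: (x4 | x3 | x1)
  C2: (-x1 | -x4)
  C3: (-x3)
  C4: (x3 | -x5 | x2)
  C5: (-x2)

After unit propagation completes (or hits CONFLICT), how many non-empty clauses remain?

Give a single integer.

Answer: 2

Derivation:
unit clause [-3] forces x3=F; simplify:
  drop 3 from [4, 3, 1] -> [4, 1]
  drop 3 from [3, -5, 2] -> [-5, 2]
  satisfied 1 clause(s); 4 remain; assigned so far: [3]
unit clause [-2] forces x2=F; simplify:
  drop 2 from [-5, 2] -> [-5]
  satisfied 1 clause(s); 3 remain; assigned so far: [2, 3]
unit clause [-5] forces x5=F; simplify:
  satisfied 1 clause(s); 2 remain; assigned so far: [2, 3, 5]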